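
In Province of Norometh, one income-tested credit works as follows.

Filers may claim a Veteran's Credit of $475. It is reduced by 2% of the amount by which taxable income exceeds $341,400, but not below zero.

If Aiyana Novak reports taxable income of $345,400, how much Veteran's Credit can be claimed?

$395

Veteran's Credit: 2% of the $4,000 excess over $341,400 is $80; credit = $475 − $80 = $395.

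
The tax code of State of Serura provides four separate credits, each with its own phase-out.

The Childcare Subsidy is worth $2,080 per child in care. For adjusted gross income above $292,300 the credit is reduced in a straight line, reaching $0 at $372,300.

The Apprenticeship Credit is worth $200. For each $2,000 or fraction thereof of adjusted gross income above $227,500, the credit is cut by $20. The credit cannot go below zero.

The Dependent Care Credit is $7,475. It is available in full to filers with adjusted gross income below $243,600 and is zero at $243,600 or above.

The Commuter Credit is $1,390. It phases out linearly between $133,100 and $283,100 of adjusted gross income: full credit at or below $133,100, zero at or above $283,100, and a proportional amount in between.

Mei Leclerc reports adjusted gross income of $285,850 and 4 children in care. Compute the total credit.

Childcare Subsidy: base = 4 × $2,080 = $8,320. $285,850 is at or below the $292,300 threshold, so the full $8,320 applies.
Apprenticeship Credit: income exceeds $227,500 by $58,350 → 30 increments × $20 = $600 ≥ base, so the credit is $0.
Dependent Care Credit: $285,850 meets or exceeds the $243,600 cutoff, so the credit is $0.
Commuter Credit: $285,850 is at or above $283,100, so the credit is $0.
Total: $8,320 + $0 + $0 + $0 = $8,320.

$8,320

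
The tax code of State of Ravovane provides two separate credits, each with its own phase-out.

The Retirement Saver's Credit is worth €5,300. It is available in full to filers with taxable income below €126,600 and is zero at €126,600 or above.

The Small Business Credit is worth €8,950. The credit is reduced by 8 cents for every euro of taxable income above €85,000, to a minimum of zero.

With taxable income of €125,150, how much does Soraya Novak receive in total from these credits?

Retirement Saver's Credit: €125,150 is below the €126,600 cutoff, so the full €5,300 applies.
Small Business Credit: 8% of the €40,150 excess over €85,000 is €3,212; credit = €8,950 − €3,212 = €5,738.
Total: €5,300 + €5,738 = €11,038.

€11,038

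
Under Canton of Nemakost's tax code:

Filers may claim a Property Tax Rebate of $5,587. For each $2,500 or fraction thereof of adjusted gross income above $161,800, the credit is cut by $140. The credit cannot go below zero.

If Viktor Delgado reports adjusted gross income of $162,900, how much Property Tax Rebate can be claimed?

$5,447

Property Tax Rebate: income exceeds $161,800 by $1,100, which is 1 full-or-partial $2,500 increment; reduction = 1 × $140 = $140, leaving $5,447.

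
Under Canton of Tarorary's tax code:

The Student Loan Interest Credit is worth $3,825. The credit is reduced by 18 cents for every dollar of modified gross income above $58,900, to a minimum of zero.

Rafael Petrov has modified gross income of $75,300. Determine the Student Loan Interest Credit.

$873

Student Loan Interest Credit: 18% of the $16,400 excess over $58,900 is $2,952; credit = $3,825 − $2,952 = $873.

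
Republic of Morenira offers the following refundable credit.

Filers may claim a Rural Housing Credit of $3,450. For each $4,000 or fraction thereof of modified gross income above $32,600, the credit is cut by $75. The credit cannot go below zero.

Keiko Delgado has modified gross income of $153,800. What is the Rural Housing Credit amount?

Rural Housing Credit: income exceeds $32,600 by $121,200, which is 31 full-or-partial $4,000 increments; reduction = 31 × $75 = $2,325, leaving $1,125.

$1,125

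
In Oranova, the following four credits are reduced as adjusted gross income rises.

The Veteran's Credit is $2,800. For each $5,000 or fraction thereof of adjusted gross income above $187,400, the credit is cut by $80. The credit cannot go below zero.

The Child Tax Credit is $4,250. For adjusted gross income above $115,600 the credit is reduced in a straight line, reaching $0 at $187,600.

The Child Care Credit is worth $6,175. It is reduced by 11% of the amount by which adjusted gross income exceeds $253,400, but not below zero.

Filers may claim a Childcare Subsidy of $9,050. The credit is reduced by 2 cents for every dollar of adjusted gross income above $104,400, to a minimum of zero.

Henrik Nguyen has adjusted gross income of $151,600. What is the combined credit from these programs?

Veteran's Credit: $151,600 is at or below the $187,400 threshold, so the full $2,800 applies.
Child Tax Credit: $151,600 is $36,000 into a $72,000 phase-out range, leaving 36,000/72,000 of the credit: $4,250 × 36,000/72,000 = $2,125.
Child Care Credit: $151,600 is at or below the $253,400 threshold, so the full $6,175 applies.
Childcare Subsidy: 2% of the $47,200 excess over $104,400 is $944; credit = $9,050 − $944 = $8,106.
Total: $2,800 + $2,125 + $6,175 + $8,106 = $19,206.

$19,206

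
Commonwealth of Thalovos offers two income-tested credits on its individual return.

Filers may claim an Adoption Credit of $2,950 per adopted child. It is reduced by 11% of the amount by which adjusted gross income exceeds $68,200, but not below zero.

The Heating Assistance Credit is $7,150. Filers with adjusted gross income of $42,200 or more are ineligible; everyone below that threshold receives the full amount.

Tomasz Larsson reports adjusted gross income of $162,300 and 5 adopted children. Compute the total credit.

Adoption Credit: base = 5 × $2,950 = $14,750. 11% of the $94,100 excess over $68,200 is $10,351; credit = $14,750 − $10,351 = $4,399.
Heating Assistance Credit: $162,300 meets or exceeds the $42,200 cutoff, so the credit is $0.
Total: $4,399 + $0 = $4,399.

$4,399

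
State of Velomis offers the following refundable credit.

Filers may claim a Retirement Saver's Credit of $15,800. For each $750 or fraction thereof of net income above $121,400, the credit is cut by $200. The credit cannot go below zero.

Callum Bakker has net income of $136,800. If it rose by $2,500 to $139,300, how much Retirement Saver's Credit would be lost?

At $136,800 — income exceeds $121,400 by $15,400, which is 21 full-or-partial $750 increments; reduction = 21 × $200 = $4,200, leaving $11,600.
At $139,300 — income exceeds $121,400 by $17,900, which is 24 full-or-partial $750 increments; reduction = 24 × $200 = $4,800, leaving $11,000.
Lost: $11,600 − $11,000 = $600.

$600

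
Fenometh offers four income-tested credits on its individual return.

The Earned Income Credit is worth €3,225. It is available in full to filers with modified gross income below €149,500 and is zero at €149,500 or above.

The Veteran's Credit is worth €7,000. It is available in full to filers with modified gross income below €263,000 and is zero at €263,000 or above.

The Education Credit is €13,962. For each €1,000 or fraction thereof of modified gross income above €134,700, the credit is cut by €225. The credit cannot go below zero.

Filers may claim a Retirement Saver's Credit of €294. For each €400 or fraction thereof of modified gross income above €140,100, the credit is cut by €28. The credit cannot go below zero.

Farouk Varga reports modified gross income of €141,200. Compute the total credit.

€22,822

Earned Income Credit: €141,200 is below the €149,500 cutoff, so the full €3,225 applies.
Veteran's Credit: €141,200 is below the €263,000 cutoff, so the full €7,000 applies.
Education Credit: income exceeds €134,700 by €6,500, which is 7 full-or-partial €1,000 increments; reduction = 7 × €225 = €1,575, leaving €12,387.
Retirement Saver's Credit: income exceeds €140,100 by €1,100, which is 3 full-or-partial €400 increments; reduction = 3 × €28 = €84, leaving €210.
Total: €3,225 + €7,000 + €12,387 + €210 = €22,822.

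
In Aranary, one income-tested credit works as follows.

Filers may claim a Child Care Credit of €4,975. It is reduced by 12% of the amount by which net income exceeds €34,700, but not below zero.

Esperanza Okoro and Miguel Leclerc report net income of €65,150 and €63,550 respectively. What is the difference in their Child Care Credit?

€192

Esperanza (€65,150): Child Care Credit: 12% of the €30,450 excess over €34,700 is €3,654; credit = €4,975 − €3,654 = €1,321.
Miguel (€63,550): Child Care Credit: 12% of the €28,850 excess over €34,700 is €3,462; credit = €4,975 − €3,462 = €1,513.
Difference: |€1,321 − €1,513| = €192.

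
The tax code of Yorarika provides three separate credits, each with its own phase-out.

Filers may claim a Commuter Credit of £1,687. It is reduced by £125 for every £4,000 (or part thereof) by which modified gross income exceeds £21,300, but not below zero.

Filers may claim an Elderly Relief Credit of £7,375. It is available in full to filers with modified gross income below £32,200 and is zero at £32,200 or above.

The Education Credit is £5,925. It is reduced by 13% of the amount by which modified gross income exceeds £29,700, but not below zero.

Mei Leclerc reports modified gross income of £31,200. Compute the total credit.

Commuter Credit: income exceeds £21,300 by £9,900, which is 3 full-or-partial £4,000 increments; reduction = 3 × £125 = £375, leaving £1,312.
Elderly Relief Credit: £31,200 is below the £32,200 cutoff, so the full £7,375 applies.
Education Credit: 13% of the £1,500 excess over £29,700 is £195; credit = £5,925 − £195 = £5,730.
Total: £1,312 + £7,375 + £5,730 = £14,417.

£14,417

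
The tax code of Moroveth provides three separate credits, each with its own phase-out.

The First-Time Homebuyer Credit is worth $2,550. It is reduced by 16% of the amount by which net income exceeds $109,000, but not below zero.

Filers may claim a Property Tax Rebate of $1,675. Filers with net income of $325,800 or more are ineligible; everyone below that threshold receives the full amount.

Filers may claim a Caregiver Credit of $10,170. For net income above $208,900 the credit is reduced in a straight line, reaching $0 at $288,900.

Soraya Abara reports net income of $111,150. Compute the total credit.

First-Time Homebuyer Credit: 16% of the $2,150 excess over $109,000 is $344; credit = $2,550 − $344 = $2,206.
Property Tax Rebate: $111,150 is below the $325,800 cutoff, so the full $1,675 applies.
Caregiver Credit: $111,150 is at or below the $208,900 threshold, so the full $10,170 applies.
Total: $2,206 + $1,675 + $10,170 = $14,051.

$14,051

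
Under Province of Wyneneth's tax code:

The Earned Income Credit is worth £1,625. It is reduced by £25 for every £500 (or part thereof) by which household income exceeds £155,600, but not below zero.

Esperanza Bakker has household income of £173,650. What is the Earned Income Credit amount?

£700

Earned Income Credit: income exceeds £155,600 by £18,050, which is 37 full-or-partial £500 increments; reduction = 37 × £25 = £925, leaving £700.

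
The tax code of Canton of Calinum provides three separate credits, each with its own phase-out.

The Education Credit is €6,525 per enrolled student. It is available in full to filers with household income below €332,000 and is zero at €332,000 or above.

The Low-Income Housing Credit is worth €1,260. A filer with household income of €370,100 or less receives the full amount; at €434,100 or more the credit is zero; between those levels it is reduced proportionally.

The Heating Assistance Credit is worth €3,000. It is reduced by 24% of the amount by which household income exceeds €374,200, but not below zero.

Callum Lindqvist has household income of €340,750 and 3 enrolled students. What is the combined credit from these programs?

Education Credit: base = 3 × €6,525 = €19,575. €340,750 meets or exceeds the €332,000 cutoff, so the credit is €0.
Low-Income Housing Credit: €340,750 is at or below the €370,100 threshold, so the full €1,260 applies.
Heating Assistance Credit: €340,750 is at or below the €374,200 threshold, so the full €3,000 applies.
Total: €0 + €1,260 + €3,000 = €4,260.

€4,260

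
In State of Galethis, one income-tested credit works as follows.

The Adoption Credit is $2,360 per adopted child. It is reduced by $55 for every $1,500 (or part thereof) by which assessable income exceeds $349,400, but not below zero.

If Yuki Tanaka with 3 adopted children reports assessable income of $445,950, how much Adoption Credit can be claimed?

Adoption Credit: base = 3 × $2,360 = $7,080. income exceeds $349,400 by $96,550, which is 65 full-or-partial $1,500 increments; reduction = 65 × $55 = $3,575, leaving $3,505.

$3,505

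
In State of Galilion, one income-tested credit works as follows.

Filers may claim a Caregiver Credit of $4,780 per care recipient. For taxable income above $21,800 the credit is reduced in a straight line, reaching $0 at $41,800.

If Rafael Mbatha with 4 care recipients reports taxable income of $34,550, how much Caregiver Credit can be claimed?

$6,931

Caregiver Credit: base = 4 × $4,780 = $19,120. $34,550 is $12,750 into a $20,000 phase-out range, leaving 7,250/20,000 of the credit: $19,120 × 7,250/20,000 = $6,931.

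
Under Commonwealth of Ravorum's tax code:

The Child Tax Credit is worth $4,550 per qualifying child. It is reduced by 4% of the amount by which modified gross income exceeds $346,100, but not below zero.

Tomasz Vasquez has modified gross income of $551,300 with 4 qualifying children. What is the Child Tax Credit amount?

$9,992

Child Tax Credit: base = 4 × $4,550 = $18,200. 4% of the $205,200 excess over $346,100 is $8,208; credit = $18,200 − $8,208 = $9,992.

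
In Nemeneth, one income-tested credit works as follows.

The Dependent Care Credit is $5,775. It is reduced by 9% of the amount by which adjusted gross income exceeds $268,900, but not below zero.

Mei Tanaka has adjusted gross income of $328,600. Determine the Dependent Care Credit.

$402

Dependent Care Credit: 9% of the $59,700 excess over $268,900 is $5,373; credit = $5,775 − $5,373 = $402.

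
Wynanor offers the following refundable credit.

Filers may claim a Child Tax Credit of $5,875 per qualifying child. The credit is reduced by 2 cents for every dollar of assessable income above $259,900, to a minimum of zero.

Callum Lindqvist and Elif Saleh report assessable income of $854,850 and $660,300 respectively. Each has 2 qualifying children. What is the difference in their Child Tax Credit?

$3,742

Callum ($854,850): Child Tax Credit: base = 2 × $5,875 = $11,750. 2% of the $594,950 excess over $259,900 is $11,899 ≥ base, so the credit is $0.
Elif ($660,300): Child Tax Credit: base = 2 × $5,875 = $11,750. 2% of the $400,400 excess over $259,900 is $8,008; credit = $11,750 − $8,008 = $3,742.
Difference: |$0 − $3,742| = $3,742.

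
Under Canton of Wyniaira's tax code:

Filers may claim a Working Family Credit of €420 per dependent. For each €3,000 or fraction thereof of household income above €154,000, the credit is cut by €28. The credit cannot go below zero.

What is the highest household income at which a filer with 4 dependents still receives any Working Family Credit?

€331,000

Full credit = 4 × €420 = €1,680.
After 59 increments the reduction is 59 × €28 = €1,652, leaving €28; one more increment wipes it out. Increment 59 ends at excess 59 × €3,000 = €177,000, so the highest qualifying income is €154,000 + €177,000 = €331,000.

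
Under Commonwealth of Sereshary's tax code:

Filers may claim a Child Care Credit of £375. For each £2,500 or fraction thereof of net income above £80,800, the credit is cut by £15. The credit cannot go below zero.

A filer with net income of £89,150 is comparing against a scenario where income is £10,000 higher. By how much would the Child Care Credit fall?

At £89,150 — income exceeds £80,800 by £8,350, which is 4 full-or-partial £2,500 increments; reduction = 4 × £15 = £60, leaving £315.
At £99,150 — income exceeds £80,800 by £18,350, which is 8 full-or-partial £2,500 increments; reduction = 8 × £15 = £120, leaving £255.
Lost: £315 − £255 = £60.

£60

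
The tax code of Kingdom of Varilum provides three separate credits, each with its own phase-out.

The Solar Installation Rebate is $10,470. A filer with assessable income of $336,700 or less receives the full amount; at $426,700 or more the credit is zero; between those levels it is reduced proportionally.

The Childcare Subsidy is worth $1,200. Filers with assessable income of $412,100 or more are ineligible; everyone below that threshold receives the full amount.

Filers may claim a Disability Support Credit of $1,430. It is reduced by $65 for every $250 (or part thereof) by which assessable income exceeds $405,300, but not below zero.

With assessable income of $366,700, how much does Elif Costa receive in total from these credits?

$9,610

Solar Installation Rebate: $366,700 is $30,000 into a $90,000 phase-out range, leaving 60,000/90,000 of the credit: $10,470 × 60,000/90,000 = $6,980.
Childcare Subsidy: $366,700 is below the $412,100 cutoff, so the full $1,200 applies.
Disability Support Credit: $366,700 is at or below the $405,300 threshold, so the full $1,430 applies.
Total: $6,980 + $1,200 + $1,430 = $9,610.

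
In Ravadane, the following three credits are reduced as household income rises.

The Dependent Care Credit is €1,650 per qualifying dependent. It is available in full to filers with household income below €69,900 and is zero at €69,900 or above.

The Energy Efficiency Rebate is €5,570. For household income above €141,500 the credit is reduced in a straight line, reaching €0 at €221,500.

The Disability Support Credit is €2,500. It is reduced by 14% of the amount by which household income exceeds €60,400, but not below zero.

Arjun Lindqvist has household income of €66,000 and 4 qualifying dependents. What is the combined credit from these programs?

€13,886

Dependent Care Credit: base = 4 × €1,650 = €6,600. €66,000 is below the €69,900 cutoff, so the full €6,600 applies.
Energy Efficiency Rebate: €66,000 is at or below the €141,500 threshold, so the full €5,570 applies.
Disability Support Credit: 14% of the €5,600 excess over €60,400 is €784; credit = €2,500 − €784 = €1,716.
Total: €6,600 + €5,570 + €1,716 = €13,886.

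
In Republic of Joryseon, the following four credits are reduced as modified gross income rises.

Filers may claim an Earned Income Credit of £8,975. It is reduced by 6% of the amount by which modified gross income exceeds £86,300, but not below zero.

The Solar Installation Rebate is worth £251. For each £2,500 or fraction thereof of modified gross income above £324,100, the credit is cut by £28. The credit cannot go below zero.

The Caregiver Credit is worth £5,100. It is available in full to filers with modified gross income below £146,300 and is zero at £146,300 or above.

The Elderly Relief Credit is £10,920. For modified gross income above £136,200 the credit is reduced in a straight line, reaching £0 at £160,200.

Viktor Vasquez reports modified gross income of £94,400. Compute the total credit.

Earned Income Credit: 6% of the £8,100 excess over £86,300 is £486; credit = £8,975 − £486 = £8,489.
Solar Installation Rebate: £94,400 is at or below the £324,100 threshold, so the full £251 applies.
Caregiver Credit: £94,400 is below the £146,300 cutoff, so the full £5,100 applies.
Elderly Relief Credit: £94,400 is at or below the £136,200 threshold, so the full £10,920 applies.
Total: £8,489 + £251 + £5,100 + £10,920 = £24,760.

£24,760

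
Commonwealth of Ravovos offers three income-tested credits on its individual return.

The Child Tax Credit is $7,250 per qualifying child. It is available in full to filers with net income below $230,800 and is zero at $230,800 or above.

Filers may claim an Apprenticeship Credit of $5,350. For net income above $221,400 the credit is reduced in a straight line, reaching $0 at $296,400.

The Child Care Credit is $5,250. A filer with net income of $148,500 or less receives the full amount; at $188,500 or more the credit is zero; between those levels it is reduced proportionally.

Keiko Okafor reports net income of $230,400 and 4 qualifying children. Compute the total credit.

$33,708

Child Tax Credit: base = 4 × $7,250 = $29,000. $230,400 is below the $230,800 cutoff, so the full $29,000 applies.
Apprenticeship Credit: $230,400 is $9,000 into a $75,000 phase-out range, leaving 66,000/75,000 of the credit: $5,350 × 66,000/75,000 = $4,708.
Child Care Credit: $230,400 is at or above $188,500, so the credit is $0.
Total: $29,000 + $4,708 + $0 = $33,708.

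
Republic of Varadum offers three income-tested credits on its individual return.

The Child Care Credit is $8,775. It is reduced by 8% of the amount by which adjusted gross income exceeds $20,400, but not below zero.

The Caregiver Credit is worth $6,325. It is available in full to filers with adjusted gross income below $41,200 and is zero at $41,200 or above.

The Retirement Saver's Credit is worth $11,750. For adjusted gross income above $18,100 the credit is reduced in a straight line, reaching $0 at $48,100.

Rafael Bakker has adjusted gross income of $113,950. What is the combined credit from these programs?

$1,291

Child Care Credit: 8% of the $93,550 excess over $20,400 is $7,484; credit = $8,775 − $7,484 = $1,291.
Caregiver Credit: $113,950 meets or exceeds the $41,200 cutoff, so the credit is $0.
Retirement Saver's Credit: $113,950 is at or above $48,100, so the credit is $0.
Total: $1,291 + $0 + $0 = $1,291.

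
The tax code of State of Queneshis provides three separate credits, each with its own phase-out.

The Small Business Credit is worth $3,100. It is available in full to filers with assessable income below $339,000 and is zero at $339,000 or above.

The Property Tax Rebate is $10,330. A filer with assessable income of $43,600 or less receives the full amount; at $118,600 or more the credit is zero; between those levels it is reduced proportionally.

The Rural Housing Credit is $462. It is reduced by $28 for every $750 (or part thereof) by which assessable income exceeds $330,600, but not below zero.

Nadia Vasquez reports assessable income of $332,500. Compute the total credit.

Small Business Credit: $332,500 is below the $339,000 cutoff, so the full $3,100 applies.
Property Tax Rebate: $332,500 is at or above $118,600, so the credit is $0.
Rural Housing Credit: income exceeds $330,600 by $1,900, which is 3 full-or-partial $750 increments; reduction = 3 × $28 = $84, leaving $378.
Total: $3,100 + $0 + $378 = $3,478.

$3,478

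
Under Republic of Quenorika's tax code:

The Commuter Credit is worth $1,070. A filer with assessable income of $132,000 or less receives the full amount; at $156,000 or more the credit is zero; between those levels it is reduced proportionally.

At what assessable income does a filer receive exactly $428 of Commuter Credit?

$146,400

$428 is 428/1,070 of the full $1,070, so 642/1,070 of the $24,000 range has been used: income = $132,000 + $24,000 × 642/1,070 = $146,400.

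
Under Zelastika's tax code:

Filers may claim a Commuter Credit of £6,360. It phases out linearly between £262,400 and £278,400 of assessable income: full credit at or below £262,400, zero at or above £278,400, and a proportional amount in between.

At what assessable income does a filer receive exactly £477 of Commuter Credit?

£477 is 477/6,360 of the full £6,360, so 5,883/6,360 of the £16,000 range has been used: income = £262,400 + £16,000 × 5,883/6,360 = £277,200.

£277,200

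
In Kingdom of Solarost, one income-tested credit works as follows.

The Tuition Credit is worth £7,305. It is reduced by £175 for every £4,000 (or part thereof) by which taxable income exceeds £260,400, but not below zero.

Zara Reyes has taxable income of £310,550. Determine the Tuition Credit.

Tuition Credit: income exceeds £260,400 by £50,150, which is 13 full-or-partial £4,000 increments; reduction = 13 × £175 = £2,275, leaving £5,030.

£5,030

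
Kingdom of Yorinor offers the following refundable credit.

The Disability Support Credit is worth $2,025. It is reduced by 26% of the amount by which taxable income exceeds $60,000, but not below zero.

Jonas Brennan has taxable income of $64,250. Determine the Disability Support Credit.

Disability Support Credit: 26% of the $4,250 excess over $60,000 is $1,105; credit = $2,025 − $1,105 = $920.

$920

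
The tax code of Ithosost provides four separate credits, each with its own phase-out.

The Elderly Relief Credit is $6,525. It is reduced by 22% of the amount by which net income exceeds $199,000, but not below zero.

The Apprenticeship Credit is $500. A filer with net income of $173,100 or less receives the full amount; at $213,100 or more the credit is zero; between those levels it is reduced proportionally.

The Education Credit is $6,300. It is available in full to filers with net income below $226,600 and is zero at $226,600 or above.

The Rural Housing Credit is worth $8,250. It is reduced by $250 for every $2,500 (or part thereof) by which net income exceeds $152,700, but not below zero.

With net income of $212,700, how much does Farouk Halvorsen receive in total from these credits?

$12,066

Elderly Relief Credit: 22% of the $13,700 excess over $199,000 is $3,014; credit = $6,525 − $3,014 = $3,511.
Apprenticeship Credit: $212,700 is $39,600 into a $40,000 phase-out range, leaving 400/40,000 of the credit: $500 × 400/40,000 = $5.
Education Credit: $212,700 is below the $226,600 cutoff, so the full $6,300 applies.
Rural Housing Credit: income exceeds $152,700 by $60,000, which is 24 full-or-partial $2,500 increments; reduction = 24 × $250 = $6,000, leaving $2,250.
Total: $3,511 + $5 + $6,300 + $2,250 = $12,066.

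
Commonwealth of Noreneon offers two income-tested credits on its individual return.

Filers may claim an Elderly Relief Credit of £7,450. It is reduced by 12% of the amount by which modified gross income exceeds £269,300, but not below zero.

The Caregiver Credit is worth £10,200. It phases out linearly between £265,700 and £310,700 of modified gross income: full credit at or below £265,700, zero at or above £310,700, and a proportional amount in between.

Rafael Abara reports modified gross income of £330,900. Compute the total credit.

Elderly Relief Credit: 12% of the £61,600 excess over £269,300 is £7,392; credit = £7,450 − £7,392 = £58.
Caregiver Credit: £330,900 is at or above £310,700, so the credit is £0.
Total: £58 + £0 = £58.

£58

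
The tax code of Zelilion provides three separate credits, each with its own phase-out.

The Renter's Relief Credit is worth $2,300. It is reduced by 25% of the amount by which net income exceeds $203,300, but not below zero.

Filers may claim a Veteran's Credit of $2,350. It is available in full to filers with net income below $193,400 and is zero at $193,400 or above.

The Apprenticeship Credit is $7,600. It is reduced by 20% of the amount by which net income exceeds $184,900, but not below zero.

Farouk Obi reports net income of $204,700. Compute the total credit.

$5,590

Renter's Relief Credit: 25% of the $1,400 excess over $203,300 is $350; credit = $2,300 − $350 = $1,950.
Veteran's Credit: $204,700 meets or exceeds the $193,400 cutoff, so the credit is $0.
Apprenticeship Credit: 20% of the $19,800 excess over $184,900 is $3,960; credit = $7,600 − $3,960 = $3,640.
Total: $1,950 + $0 + $3,640 = $5,590.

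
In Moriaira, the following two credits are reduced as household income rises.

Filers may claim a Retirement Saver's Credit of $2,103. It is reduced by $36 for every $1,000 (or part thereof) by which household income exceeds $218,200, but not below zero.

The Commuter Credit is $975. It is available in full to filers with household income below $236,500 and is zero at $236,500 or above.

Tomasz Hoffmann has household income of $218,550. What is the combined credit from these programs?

Retirement Saver's Credit: income exceeds $218,200 by $350, which is 1 full-or-partial $1,000 increment; reduction = 1 × $36 = $36, leaving $2,067.
Commuter Credit: $218,550 is below the $236,500 cutoff, so the full $975 applies.
Total: $2,067 + $975 = $3,042.

$3,042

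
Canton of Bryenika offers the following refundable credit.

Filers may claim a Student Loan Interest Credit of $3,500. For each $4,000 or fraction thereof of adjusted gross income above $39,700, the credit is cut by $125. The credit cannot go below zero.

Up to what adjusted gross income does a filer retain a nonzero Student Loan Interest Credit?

$147,700

After 27 increments the reduction is 27 × $125 = $3,375, leaving $125; one more increment wipes it out. Increment 27 ends at excess 27 × $4,000 = $108,000, so the highest qualifying income is $39,700 + $108,000 = $147,700.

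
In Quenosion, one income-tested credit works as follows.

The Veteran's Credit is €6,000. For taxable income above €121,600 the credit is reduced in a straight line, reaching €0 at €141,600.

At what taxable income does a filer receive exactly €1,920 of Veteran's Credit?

€1,920 is 1,920/6,000 of the full €6,000, so 4,080/6,000 of the €20,000 range has been used: income = €121,600 + €20,000 × 4,080/6,000 = €135,200.

€135,200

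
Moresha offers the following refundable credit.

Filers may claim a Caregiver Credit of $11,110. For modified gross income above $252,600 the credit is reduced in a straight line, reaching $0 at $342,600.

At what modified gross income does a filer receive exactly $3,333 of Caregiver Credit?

$315,600

$3,333 is 3,333/11,110 of the full $11,110, so 7,777/11,110 of the $90,000 range has been used: income = $252,600 + $90,000 × 7,777/11,110 = $315,600.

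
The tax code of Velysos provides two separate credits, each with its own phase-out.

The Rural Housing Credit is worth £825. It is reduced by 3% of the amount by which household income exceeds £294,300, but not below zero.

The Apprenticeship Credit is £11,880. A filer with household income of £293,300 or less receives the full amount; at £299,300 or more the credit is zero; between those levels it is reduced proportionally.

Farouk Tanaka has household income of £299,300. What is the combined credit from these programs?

Rural Housing Credit: 3% of the £5,000 excess over £294,300 is £150; credit = £825 − £150 = £675.
Apprenticeship Credit: £299,300 is at or above £299,300, so the credit is £0.
Total: £675 + £0 = £675.

£675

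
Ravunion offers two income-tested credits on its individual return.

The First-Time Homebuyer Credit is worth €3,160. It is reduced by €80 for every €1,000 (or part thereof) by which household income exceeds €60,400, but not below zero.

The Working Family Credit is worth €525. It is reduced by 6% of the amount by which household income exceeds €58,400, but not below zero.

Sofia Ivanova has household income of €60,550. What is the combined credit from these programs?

First-Time Homebuyer Credit: income exceeds €60,400 by €150, which is 1 full-or-partial €1,000 increment; reduction = 1 × €80 = €80, leaving €3,080.
Working Family Credit: 6% of the €2,150 excess over €58,400 is €129; credit = €525 − €129 = €396.
Total: €3,080 + €396 = €3,476.

€3,476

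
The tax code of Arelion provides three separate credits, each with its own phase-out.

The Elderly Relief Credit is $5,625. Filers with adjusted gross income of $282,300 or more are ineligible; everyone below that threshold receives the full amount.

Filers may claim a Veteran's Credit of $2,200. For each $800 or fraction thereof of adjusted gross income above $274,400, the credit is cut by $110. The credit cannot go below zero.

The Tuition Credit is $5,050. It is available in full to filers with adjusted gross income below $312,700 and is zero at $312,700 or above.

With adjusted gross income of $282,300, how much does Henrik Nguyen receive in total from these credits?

Elderly Relief Credit: $282,300 meets or exceeds the $282,300 cutoff, so the credit is $0.
Veteran's Credit: income exceeds $274,400 by $7,900, which is 10 full-or-partial $800 increments; reduction = 10 × $110 = $1,100, leaving $1,100.
Tuition Credit: $282,300 is below the $312,700 cutoff, so the full $5,050 applies.
Total: $0 + $1,100 + $5,050 = $6,150.

$6,150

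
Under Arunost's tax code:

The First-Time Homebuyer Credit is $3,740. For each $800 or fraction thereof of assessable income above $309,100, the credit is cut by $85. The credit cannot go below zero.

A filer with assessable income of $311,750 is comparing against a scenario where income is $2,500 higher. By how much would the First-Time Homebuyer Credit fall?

$255

At $311,750 — income exceeds $309,100 by $2,650, which is 4 full-or-partial $800 increments; reduction = 4 × $85 = $340, leaving $3,400.
At $314,250 — income exceeds $309,100 by $5,150, which is 7 full-or-partial $800 increments; reduction = 7 × $85 = $595, leaving $3,145.
Lost: $3,400 − $3,145 = $255.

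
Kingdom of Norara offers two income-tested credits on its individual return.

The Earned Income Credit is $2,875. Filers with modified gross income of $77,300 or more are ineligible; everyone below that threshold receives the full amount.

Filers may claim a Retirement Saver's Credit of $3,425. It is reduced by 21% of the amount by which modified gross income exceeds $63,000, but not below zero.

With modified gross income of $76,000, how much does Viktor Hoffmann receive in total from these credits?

Earned Income Credit: $76,000 is below the $77,300 cutoff, so the full $2,875 applies.
Retirement Saver's Credit: 21% of the $13,000 excess over $63,000 is $2,730; credit = $3,425 − $2,730 = $695.
Total: $2,875 + $695 = $3,570.

$3,570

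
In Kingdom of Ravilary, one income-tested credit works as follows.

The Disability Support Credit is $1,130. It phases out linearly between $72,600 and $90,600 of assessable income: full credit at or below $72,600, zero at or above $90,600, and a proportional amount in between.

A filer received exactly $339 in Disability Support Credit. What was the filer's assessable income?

$339 is 339/1,130 of the full $1,130, so 791/1,130 of the $18,000 range has been used: income = $72,600 + $18,000 × 791/1,130 = $85,200.

$85,200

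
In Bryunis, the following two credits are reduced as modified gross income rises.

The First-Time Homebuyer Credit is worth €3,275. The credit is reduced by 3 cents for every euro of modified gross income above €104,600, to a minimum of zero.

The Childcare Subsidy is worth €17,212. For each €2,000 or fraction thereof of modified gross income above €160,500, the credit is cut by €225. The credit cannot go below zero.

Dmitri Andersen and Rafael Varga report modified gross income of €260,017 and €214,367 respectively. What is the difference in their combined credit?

€5,175

Dmitri (€260,017): First-Time Homebuyer Credit: 3% of the €155,417 excess over €104,600 is €4,662.51 ≥ base, so the credit is €0. Childcare Subsidy: income exceeds €160,500 by €99,517, which is 50 full-or-partial €2,000 increments; reduction = 50 × €225 = €11,250, leaving €5,962. total €0 + €5,962 = €5,962
Rafael (€214,367): First-Time Homebuyer Credit: 3% of the €109,767 excess over €104,600 is €3,293.01 ≥ base, so the credit is €0. Childcare Subsidy: income exceeds €160,500 by €53,867, which is 27 full-or-partial €2,000 increments; reduction = 27 × €225 = €6,075, leaving €11,137. total €0 + €11,137 = €11,137
Difference: |€5,962 − €11,137| = €5,175.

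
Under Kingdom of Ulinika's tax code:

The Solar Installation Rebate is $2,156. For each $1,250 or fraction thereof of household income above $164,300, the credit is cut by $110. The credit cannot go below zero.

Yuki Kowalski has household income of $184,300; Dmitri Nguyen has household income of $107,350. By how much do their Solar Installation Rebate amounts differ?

$1,760

Yuki ($184,300): Solar Installation Rebate: income exceeds $164,300 by $20,000, which is 16 full-or-partial $1,250 increments; reduction = 16 × $110 = $1,760, leaving $396.
Dmitri ($107,350): Solar Installation Rebate: $107,350 is at or below the $164,300 threshold, so the full $2,156 applies.
Difference: |$396 − $2,156| = $1,760.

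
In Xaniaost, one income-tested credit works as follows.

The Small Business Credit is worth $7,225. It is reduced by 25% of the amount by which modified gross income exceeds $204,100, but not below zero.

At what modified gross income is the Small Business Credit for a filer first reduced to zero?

$233,000

The credit falls by 25% of each dollar above $204,100, so it reaches zero when the excess is $7,225 / 25% = $28,900: income = $204,100 + $28,900 = $233,000.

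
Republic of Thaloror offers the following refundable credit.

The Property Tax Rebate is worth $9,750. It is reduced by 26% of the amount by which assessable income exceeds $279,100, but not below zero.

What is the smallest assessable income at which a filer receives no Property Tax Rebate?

$316,600

The credit falls by 26% of each dollar above $279,100, so it reaches zero when the excess is $9,750 / 26% = $37,500: income = $279,100 + $37,500 = $316,600.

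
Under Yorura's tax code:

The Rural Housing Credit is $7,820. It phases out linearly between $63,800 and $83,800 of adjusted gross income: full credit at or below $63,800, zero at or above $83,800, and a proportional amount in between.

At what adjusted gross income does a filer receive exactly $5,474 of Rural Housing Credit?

$5,474 is 5,474/7,820 of the full $7,820, so 2,346/7,820 of the $20,000 range has been used: income = $63,800 + $20,000 × 2,346/7,820 = $69,800.

$69,800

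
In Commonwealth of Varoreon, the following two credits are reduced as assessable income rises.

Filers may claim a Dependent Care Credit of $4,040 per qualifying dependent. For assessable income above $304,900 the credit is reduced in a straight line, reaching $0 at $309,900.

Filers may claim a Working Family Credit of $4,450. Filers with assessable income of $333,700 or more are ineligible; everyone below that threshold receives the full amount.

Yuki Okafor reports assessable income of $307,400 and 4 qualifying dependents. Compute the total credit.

Dependent Care Credit: base = 4 × $4,040 = $16,160. $307,400 is $2,500 into a $5,000 phase-out range, leaving 2,500/5,000 of the credit: $16,160 × 2,500/5,000 = $8,080.
Working Family Credit: $307,400 is below the $333,700 cutoff, so the full $4,450 applies.
Total: $8,080 + $4,450 = $12,530.

$12,530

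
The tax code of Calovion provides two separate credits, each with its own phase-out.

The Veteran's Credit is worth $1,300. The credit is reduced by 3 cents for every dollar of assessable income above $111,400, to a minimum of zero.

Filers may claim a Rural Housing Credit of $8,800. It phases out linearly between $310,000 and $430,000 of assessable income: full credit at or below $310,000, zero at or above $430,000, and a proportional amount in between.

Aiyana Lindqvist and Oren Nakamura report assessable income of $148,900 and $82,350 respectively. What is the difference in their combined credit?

$1,125

Aiyana ($148,900): Veteran's Credit: 3% of the $37,500 excess over $111,400 is $1,125; credit = $1,300 − $1,125 = $175. Rural Housing Credit: $148,900 is at or below the $310,000 threshold, so the full $8,800 applies. total $175 + $8,800 = $8,975
Oren ($82,350): Veteran's Credit: $82,350 is at or below the $111,400 threshold, so the full $1,300 applies. Rural Housing Credit: $82,350 is at or below the $310,000 threshold, so the full $8,800 applies. total $1,300 + $8,800 = $10,100
Difference: |$8,975 − $10,100| = $1,125.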